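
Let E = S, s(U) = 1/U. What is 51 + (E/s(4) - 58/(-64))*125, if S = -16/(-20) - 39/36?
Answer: 2171/96 ≈ 22.615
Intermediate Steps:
S = -17/60 (S = -16*(-1/20) - 39*1/36 = ⅘ - 13/12 = -17/60 ≈ -0.28333)
E = -17/60 ≈ -0.28333
51 + (E/s(4) - 58/(-64))*125 = 51 + (-17/(60*(1/4)) - 58/(-64))*125 = 51 + (-17/(60*¼) - 58*(-1/64))*125 = 51 + (-17/60*4 + 29/32)*125 = 51 + (-17/15 + 29/32)*125 = 51 - 109/480*125 = 51 - 2725/96 = 2171/96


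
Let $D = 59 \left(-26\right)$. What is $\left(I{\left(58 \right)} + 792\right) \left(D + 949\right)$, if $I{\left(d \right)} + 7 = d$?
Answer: $-493155$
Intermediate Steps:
$D = -1534$
$I{\left(d \right)} = -7 + d$
$\left(I{\left(58 \right)} + 792\right) \left(D + 949\right) = \left(\left(-7 + 58\right) + 792\right) \left(-1534 + 949\right) = \left(51 + 792\right) \left(-585\right) = 843 \left(-585\right) = -493155$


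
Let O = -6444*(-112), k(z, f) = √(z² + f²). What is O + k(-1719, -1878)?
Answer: 721728 + 3*√720205 ≈ 7.2427e+5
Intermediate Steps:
k(z, f) = √(f² + z²)
O = 721728
O + k(-1719, -1878) = 721728 + √((-1878)² + (-1719)²) = 721728 + √(3526884 + 2954961) = 721728 + √6481845 = 721728 + 3*√720205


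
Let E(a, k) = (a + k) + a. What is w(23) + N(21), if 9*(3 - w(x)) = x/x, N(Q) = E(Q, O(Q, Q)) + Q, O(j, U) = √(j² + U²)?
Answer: 593/9 + 21*√2 ≈ 95.587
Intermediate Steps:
O(j, U) = √(U² + j²)
E(a, k) = k + 2*a
N(Q) = 3*Q + √2*√(Q²) (N(Q) = (√(Q² + Q²) + 2*Q) + Q = (√(2*Q²) + 2*Q) + Q = (√2*√(Q²) + 2*Q) + Q = (2*Q + √2*√(Q²)) + Q = 3*Q + √2*√(Q²))
w(x) = 26/9 (w(x) = 3 - x/(9*x) = 3 - ⅑*1 = 3 - ⅑ = 26/9)
w(23) + N(21) = 26/9 + (3*21 + √2*√(21²)) = 26/9 + (63 + √2*√441) = 26/9 + (63 + √2*21) = 26/9 + (63 + 21*√2) = 593/9 + 21*√2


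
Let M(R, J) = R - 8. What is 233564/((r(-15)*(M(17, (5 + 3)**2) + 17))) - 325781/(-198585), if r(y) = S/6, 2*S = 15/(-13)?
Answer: -3710519399/39717 ≈ -93424.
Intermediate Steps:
S = -15/26 (S = (15/(-13))/2 = (15*(-1/13))/2 = (1/2)*(-15/13) = -15/26 ≈ -0.57692)
M(R, J) = -8 + R
r(y) = -5/52 (r(y) = -15/26/6 = -15/26*1/6 = -5/52)
233564/((r(-15)*(M(17, (5 + 3)**2) + 17))) - 325781/(-198585) = 233564/((-5*((-8 + 17) + 17)/52)) - 325781/(-198585) = 233564/((-5*(9 + 17)/52)) - 325781*(-1/198585) = 233564/((-5/52*26)) + 325781/198585 = 233564/(-5/2) + 325781/198585 = 233564*(-2/5) + 325781/198585 = -467128/5 + 325781/198585 = -3710519399/39717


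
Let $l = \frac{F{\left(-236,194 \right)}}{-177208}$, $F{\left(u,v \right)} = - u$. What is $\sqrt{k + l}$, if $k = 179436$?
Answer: $\frac{\sqrt{352173149803126}}{44302} \approx 423.6$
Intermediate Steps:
$l = - \frac{59}{44302}$ ($l = \frac{\left(-1\right) \left(-236\right)}{-177208} = 236 \left(- \frac{1}{177208}\right) = - \frac{59}{44302} \approx -0.0013318$)
$\sqrt{k + l} = \sqrt{179436 - \frac{59}{44302}} = \sqrt{\frac{7949373613}{44302}} = \frac{\sqrt{352173149803126}}{44302}$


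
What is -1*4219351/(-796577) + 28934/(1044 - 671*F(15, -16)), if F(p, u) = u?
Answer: 36376056849/4691838530 ≈ 7.7531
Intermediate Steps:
-1*4219351/(-796577) + 28934/(1044 - 671*F(15, -16)) = -1*4219351/(-796577) + 28934/(1044 - 671*(-16)) = -4219351*(-1/796577) + 28934/(1044 + 10736) = 4219351/796577 + 28934/11780 = 4219351/796577 + 28934*(1/11780) = 4219351/796577 + 14467/5890 = 36376056849/4691838530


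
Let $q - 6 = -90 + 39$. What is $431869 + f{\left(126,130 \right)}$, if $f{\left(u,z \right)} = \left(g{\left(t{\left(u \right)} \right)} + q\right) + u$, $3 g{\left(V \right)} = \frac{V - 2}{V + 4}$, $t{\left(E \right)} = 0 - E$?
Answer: $\frac{79046914}{183} \approx 4.3195 \cdot 10^{5}$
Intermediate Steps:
$t{\left(E \right)} = - E$
$g{\left(V \right)} = \frac{-2 + V}{3 \left(4 + V\right)}$ ($g{\left(V \right)} = \frac{\left(V - 2\right) \frac{1}{V + 4}}{3} = \frac{\left(-2 + V\right) \frac{1}{4 + V}}{3} = \frac{\frac{1}{4 + V} \left(-2 + V\right)}{3} = \frac{-2 + V}{3 \left(4 + V\right)}$)
$q = -45$ ($q = 6 + \left(-90 + 39\right) = 6 - 51 = -45$)
$f{\left(u,z \right)} = -45 + u + \frac{-2 - u}{3 \left(4 - u\right)}$ ($f{\left(u,z \right)} = \left(\frac{-2 - u}{3 \left(4 - u\right)} - 45\right) + u = \left(-45 + \frac{-2 - u}{3 \left(4 - u\right)}\right) + u = -45 + u + \frac{-2 - u}{3 \left(4 - u\right)}$)
$431869 + f{\left(126,130 \right)} = 431869 + \frac{542 - 18396 + 3 \cdot 126^{2}}{3 \left(-4 + 126\right)} = 431869 + \frac{542 - 18396 + 3 \cdot 15876}{3 \cdot 122} = 431869 + \frac{1}{3} \cdot \frac{1}{122} \left(542 - 18396 + 47628\right) = 431869 + \frac{1}{3} \cdot \frac{1}{122} \cdot 29774 = 431869 + \frac{14887}{183} = \frac{79046914}{183}$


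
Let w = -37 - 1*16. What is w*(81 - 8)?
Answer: -3869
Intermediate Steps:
w = -53 (w = -37 - 16 = -53)
w*(81 - 8) = -53*(81 - 8) = -53*73 = -3869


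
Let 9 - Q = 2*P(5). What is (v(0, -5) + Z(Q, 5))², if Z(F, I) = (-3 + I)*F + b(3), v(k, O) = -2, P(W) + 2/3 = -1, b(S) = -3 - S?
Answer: 2500/9 ≈ 277.78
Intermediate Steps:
P(W) = -5/3 (P(W) = -⅔ - 1 = -5/3)
Q = 37/3 (Q = 9 - 2*(-5)/3 = 9 - 1*(-10/3) = 9 + 10/3 = 37/3 ≈ 12.333)
Z(F, I) = -6 + F*(-3 + I) (Z(F, I) = (-3 + I)*F + (-3 - 1*3) = F*(-3 + I) + (-3 - 3) = F*(-3 + I) - 6 = -6 + F*(-3 + I))
(v(0, -5) + Z(Q, 5))² = (-2 + (-6 - 3*37/3 + (37/3)*5))² = (-2 + (-6 - 37 + 185/3))² = (-2 + 56/3)² = (50/3)² = 2500/9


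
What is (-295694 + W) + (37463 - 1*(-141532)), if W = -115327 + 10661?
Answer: -221365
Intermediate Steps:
W = -104666
(-295694 + W) + (37463 - 1*(-141532)) = (-295694 - 104666) + (37463 - 1*(-141532)) = -400360 + (37463 + 141532) = -400360 + 178995 = -221365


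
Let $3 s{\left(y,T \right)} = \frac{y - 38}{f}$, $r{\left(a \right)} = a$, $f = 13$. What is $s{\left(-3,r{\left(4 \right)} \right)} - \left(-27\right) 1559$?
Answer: $\frac{1641586}{39} \approx 42092.0$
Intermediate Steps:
$s{\left(y,T \right)} = - \frac{38}{39} + \frac{y}{39}$ ($s{\left(y,T \right)} = \frac{\left(y - 38\right) \frac{1}{13}}{3} = \frac{\left(-38 + y\right) \frac{1}{13}}{3} = \frac{- \frac{38}{13} + \frac{y}{13}}{3} = - \frac{38}{39} + \frac{y}{39}$)
$s{\left(-3,r{\left(4 \right)} \right)} - \left(-27\right) 1559 = \left(- \frac{38}{39} + \frac{1}{39} \left(-3\right)\right) - \left(-27\right) 1559 = \left(- \frac{38}{39} - \frac{1}{13}\right) - -42093 = - \frac{41}{39} + 42093 = \frac{1641586}{39}$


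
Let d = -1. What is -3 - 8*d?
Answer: 5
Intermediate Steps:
-3 - 8*d = -3 - 8*(-1) = -3 + 8 = 5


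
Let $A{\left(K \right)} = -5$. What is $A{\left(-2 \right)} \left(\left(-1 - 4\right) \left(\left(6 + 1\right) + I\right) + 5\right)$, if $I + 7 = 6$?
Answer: $125$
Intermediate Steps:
$I = -1$ ($I = -7 + 6 = -1$)
$A{\left(-2 \right)} \left(\left(-1 - 4\right) \left(\left(6 + 1\right) + I\right) + 5\right) = - 5 \left(\left(-1 - 4\right) \left(\left(6 + 1\right) - 1\right) + 5\right) = - 5 \left(- 5 \left(7 - 1\right) + 5\right) = - 5 \left(\left(-5\right) 6 + 5\right) = - 5 \left(-30 + 5\right) = \left(-5\right) \left(-25\right) = 125$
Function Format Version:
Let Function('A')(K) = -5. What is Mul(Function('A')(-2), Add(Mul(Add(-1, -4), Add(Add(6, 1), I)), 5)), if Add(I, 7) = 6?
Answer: 125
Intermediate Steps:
I = -1 (I = Add(-7, 6) = -1)
Mul(Function('A')(-2), Add(Mul(Add(-1, -4), Add(Add(6, 1), I)), 5)) = Mul(-5, Add(Mul(Add(-1, -4), Add(Add(6, 1), -1)), 5)) = Mul(-5, Add(Mul(-5, Add(7, -1)), 5)) = Mul(-5, Add(Mul(-5, 6), 5)) = Mul(-5, Add(-30, 5)) = Mul(-5, -25) = 125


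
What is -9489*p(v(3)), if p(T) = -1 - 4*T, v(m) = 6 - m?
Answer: 123357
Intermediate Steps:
-9489*p(v(3)) = -9489*(-1 - 4*(6 - 1*3)) = -9489*(-1 - 4*(6 - 3)) = -9489*(-1 - 4*3) = -9489*(-1 - 12) = -9489*(-13) = 123357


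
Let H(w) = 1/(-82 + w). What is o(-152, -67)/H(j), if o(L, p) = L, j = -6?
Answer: 13376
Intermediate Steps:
o(-152, -67)/H(j) = -152/(1/(-82 - 6)) = -152/(1/(-88)) = -152/(-1/88) = -152*(-88) = 13376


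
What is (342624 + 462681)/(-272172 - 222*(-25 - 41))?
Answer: -1451/464 ≈ -3.1272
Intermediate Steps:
(342624 + 462681)/(-272172 - 222*(-25 - 41)) = 805305/(-272172 - 222*(-66)) = 805305/(-272172 + 14652) = 805305/(-257520) = 805305*(-1/257520) = -1451/464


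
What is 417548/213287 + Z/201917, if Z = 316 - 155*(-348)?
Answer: 95882138988/43066271179 ≈ 2.2264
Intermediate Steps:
Z = 54256 (Z = 316 + 53940 = 54256)
417548/213287 + Z/201917 = 417548/213287 + 54256/201917 = 95882138988/43066271179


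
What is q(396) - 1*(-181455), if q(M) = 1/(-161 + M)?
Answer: 42641926/235 ≈ 1.8146e+5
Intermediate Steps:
q(396) - 1*(-181455) = 1/(-161 + 396) - 1*(-181455) = 1/235 + 181455 = 42641926/235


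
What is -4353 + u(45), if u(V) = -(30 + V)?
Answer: -4428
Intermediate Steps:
u(V) = -30 - V
-4353 + u(45) = -4353 + (-30 - 1*45) = -4353 + (-30 - 45) = -4353 - 75 = -4428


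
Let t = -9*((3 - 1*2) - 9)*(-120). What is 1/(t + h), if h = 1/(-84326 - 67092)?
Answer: -151418/1308251521 ≈ -0.00011574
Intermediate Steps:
h = -1/151418 (h = 1/(-151418) = -1/151418 ≈ -6.6042e-6)
t = -8640 (t = -9*((3 - 2) - 9)*(-120) = -9*(1 - 9)*(-120) = -9*(-8)*(-120) = 72*(-120) = -8640)
1/(t + h) = 1/(-8640 - 1/151418) = 1/(-1308251521/151418) = -151418/1308251521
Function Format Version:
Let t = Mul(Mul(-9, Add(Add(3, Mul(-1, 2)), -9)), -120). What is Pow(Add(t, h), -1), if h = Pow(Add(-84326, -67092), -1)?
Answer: Rational(-151418, 1308251521) ≈ -0.00011574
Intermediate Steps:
h = Rational(-1, 151418) (h = Pow(-151418, -1) = Rational(-1, 151418) ≈ -6.6042e-6)
t = -8640 (t = Mul(Mul(-9, Add(Add(3, -2), -9)), -120) = Mul(Mul(-9, Add(1, -9)), -120) = Mul(Mul(-9, -8), -120) = Mul(72, -120) = -8640)
Pow(Add(t, h), -1) = Pow(Add(-8640, Rational(-1, 151418)), -1) = Pow(Rational(-1308251521, 151418), -1) = Rational(-151418, 1308251521)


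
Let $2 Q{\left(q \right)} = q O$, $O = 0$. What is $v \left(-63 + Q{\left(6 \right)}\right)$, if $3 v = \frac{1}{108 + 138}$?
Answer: $- \frac{7}{82} \approx -0.085366$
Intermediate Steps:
$Q{\left(q \right)} = 0$ ($Q{\left(q \right)} = \frac{q 0}{2} = \frac{1}{2} \cdot 0 = 0$)
$v = \frac{1}{738}$ ($v = \frac{1}{3 \left(108 + 138\right)} = \frac{1}{3 \cdot 246} = \frac{1}{3} \cdot \frac{1}{246} = \frac{1}{738} \approx 0.001355$)
$v \left(-63 + Q{\left(6 \right)}\right) = \frac{-63 + 0}{738} = \frac{1}{738} \left(-63\right) = - \frac{7}{82}$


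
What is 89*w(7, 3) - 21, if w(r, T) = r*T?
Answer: 1848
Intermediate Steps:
w(r, T) = T*r
89*w(7, 3) - 21 = 89*(3*7) - 21 = 89*21 - 21 = 1869 - 21 = 1848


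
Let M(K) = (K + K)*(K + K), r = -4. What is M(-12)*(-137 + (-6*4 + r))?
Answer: -95040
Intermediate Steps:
M(K) = 4*K² (M(K) = (2*K)*(2*K) = 4*K²)
M(-12)*(-137 + (-6*4 + r)) = (4*(-12)²)*(-137 + (-6*4 - 4)) = (4*144)*(-137 + (-24 - 4)) = 576*(-137 - 28) = 576*(-165) = -95040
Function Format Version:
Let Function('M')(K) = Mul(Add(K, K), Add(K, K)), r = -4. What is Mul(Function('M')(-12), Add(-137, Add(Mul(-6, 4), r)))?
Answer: -95040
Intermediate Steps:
Function('M')(K) = Mul(4, Pow(K, 2)) (Function('M')(K) = Mul(Mul(2, K), Mul(2, K)) = Mul(4, Pow(K, 2)))
Mul(Function('M')(-12), Add(-137, Add(Mul(-6, 4), r))) = Mul(Mul(4, Pow(-12, 2)), Add(-137, Add(Mul(-6, 4), -4))) = Mul(Mul(4, 144), Add(-137, Add(-24, -4))) = Mul(576, Add(-137, -28)) = Mul(576, -165) = -95040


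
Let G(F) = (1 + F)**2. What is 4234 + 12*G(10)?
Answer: 5686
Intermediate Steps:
4234 + 12*G(10) = 4234 + 12*(1 + 10)**2 = 4234 + 12*11**2 = 4234 + 12*121 = 4234 + 1452 = 5686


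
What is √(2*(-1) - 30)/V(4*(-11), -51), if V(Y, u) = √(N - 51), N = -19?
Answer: 4*√35/35 ≈ 0.67612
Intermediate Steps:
V(Y, u) = I*√70 (V(Y, u) = √(-19 - 51) = √(-70) = I*√70)
√(2*(-1) - 30)/V(4*(-11), -51) = √(2*(-1) - 30)/((I*√70)) = √(-2 - 30)*(-I*√70/70) = √(-32)*(-I*√70/70) = (4*I*√2)*(-I*√70/70) = 4*√35/35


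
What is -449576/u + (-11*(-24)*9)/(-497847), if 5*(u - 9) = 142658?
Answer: -373146458896/23681420147 ≈ -15.757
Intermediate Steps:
u = 142703/5 (u = 9 + (⅕)*142658 = 9 + 142658/5 = 142703/5 ≈ 28541.)
-449576/u + (-11*(-24)*9)/(-497847) = -449576/142703/5 + (-11*(-24)*9)/(-497847) = -449576*5/142703 + (264*9)*(-1/497847) = -2247880/142703 + 2376*(-1/497847) = -2247880/142703 - 792/165949 = -373146458896/23681420147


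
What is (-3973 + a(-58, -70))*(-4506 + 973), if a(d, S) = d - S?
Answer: 13994213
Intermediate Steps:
(-3973 + a(-58, -70))*(-4506 + 973) = (-3973 + (-58 - 1*(-70)))*(-4506 + 973) = (-3973 + (-58 + 70))*(-3533) = (-3973 + 12)*(-3533) = -3961*(-3533) = 13994213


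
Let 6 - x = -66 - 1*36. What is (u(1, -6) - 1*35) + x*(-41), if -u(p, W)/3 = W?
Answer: -4445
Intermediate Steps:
x = 108 (x = 6 - (-66 - 1*36) = 6 - (-66 - 36) = 6 - 1*(-102) = 6 + 102 = 108)
u(p, W) = -3*W
(u(1, -6) - 1*35) + x*(-41) = (-3*(-6) - 1*35) + 108*(-41) = (18 - 35) - 4428 = -17 - 4428 = -4445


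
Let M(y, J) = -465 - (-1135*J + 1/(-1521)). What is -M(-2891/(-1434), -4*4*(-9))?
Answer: -247884976/1521 ≈ -1.6298e+5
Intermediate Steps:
M(y, J) = -707264/1521 + 1135*J (M(y, J) = -465 - (-1135*J - 1/1521) = -465 - (-1/1521 - 1135*J) = -465 + (1/1521 + 1135*J) = -707264/1521 + 1135*J)
-M(-2891/(-1434), -4*4*(-9)) = -(-707264/1521 + 1135*(-4*4*(-9))) = -(-707264/1521 + 1135*(-16*(-9))) = -(-707264/1521 + 1135*144) = -(-707264/1521 + 163440) = -1*247884976/1521 = -247884976/1521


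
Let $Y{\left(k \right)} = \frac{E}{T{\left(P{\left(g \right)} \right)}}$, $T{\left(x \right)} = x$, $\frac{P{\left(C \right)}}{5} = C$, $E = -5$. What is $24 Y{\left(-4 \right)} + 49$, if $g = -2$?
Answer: $61$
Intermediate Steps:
$P{\left(C \right)} = 5 C$
$Y{\left(k \right)} = \frac{1}{2}$ ($Y{\left(k \right)} = - \frac{5}{5 \left(-2\right)} = - \frac{5}{-10} = \left(-5\right) \left(- \frac{1}{10}\right) = \frac{1}{2}$)
$24 Y{\left(-4 \right)} + 49 = 24 \cdot \frac{1}{2} + 49 = 12 + 49 = 61$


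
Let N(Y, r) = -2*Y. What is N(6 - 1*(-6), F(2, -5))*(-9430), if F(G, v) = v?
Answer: 226320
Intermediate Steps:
N(6 - 1*(-6), F(2, -5))*(-9430) = -2*(6 - 1*(-6))*(-9430) = -2*(6 + 6)*(-9430) = -2*12*(-9430) = -24*(-9430) = 226320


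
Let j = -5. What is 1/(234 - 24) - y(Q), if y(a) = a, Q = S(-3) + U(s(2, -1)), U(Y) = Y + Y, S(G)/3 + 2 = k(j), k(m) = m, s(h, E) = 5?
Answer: 2311/210 ≈ 11.005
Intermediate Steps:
S(G) = -21 (S(G) = -6 + 3*(-5) = -6 - 15 = -21)
U(Y) = 2*Y
Q = -11 (Q = -21 + 2*5 = -21 + 10 = -11)
1/(234 - 24) - y(Q) = 1/(234 - 24) - 1*(-11) = 1/210 + 11 = 2311/210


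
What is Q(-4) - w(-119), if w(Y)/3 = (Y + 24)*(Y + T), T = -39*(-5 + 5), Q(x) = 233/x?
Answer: -135893/4 ≈ -33973.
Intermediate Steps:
T = 0 (T = -39*0 = -13*0 = 0)
w(Y) = 3*Y*(24 + Y) (w(Y) = 3*((Y + 24)*(Y + 0)) = 3*((24 + Y)*Y) = 3*(Y*(24 + Y)) = 3*Y*(24 + Y))
Q(-4) - w(-119) = 233/(-4) - 3*(-119)*(24 - 119) = 233*(-1/4) - 3*(-119)*(-95) = -233/4 - 1*33915 = -233/4 - 33915 = -135893/4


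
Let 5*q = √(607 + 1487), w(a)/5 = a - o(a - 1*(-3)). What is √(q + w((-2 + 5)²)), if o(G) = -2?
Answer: √(1375 + 5*√2094)/5 ≈ 8.0095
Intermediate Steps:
w(a) = 10 + 5*a (w(a) = 5*(a - 1*(-2)) = 5*(a + 2) = 5*(2 + a) = 10 + 5*a)
q = √2094/5 (q = √(607 + 1487)/5 = √2094/5 ≈ 9.1521)
√(q + w((-2 + 5)²)) = √(√2094/5 + (10 + 5*(-2 + 5)²)) = √(√2094/5 + (10 + 5*3²)) = √(√2094/5 + (10 + 5*9)) = √(√2094/5 + (10 + 45)) = √(√2094/5 + 55) = √(55 + √2094/5)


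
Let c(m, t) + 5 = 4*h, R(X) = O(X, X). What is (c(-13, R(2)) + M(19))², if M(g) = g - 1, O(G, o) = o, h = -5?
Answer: 49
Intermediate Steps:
R(X) = X
M(g) = -1 + g
c(m, t) = -25 (c(m, t) = -5 + 4*(-5) = -5 - 20 = -25)
(c(-13, R(2)) + M(19))² = (-25 + (-1 + 19))² = (-25 + 18)² = (-7)² = 49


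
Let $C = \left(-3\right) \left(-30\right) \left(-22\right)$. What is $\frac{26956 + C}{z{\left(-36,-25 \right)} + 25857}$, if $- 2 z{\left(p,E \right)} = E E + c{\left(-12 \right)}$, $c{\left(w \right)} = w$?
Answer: $\frac{49952}{51101} \approx 0.97752$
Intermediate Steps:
$C = -1980$ ($C = 90 \left(-22\right) = -1980$)
$z{\left(p,E \right)} = 6 - \frac{E^{2}}{2}$ ($z{\left(p,E \right)} = - \frac{E E - 12}{2} = - \frac{E^{2} - 12}{2} = - \frac{-12 + E^{2}}{2} = 6 - \frac{E^{2}}{2}$)
$\frac{26956 + C}{z{\left(-36,-25 \right)} + 25857} = \frac{26956 - 1980}{\left(6 - \frac{\left(-25\right)^{2}}{2}\right) + 25857} = \frac{24976}{\left(6 - \frac{625}{2}\right) + 25857} = \frac{24976}{- \frac{613}{2} + 25857} = \frac{24976}{\frac{51101}{2}} = 24976 \cdot \frac{2}{51101} = \frac{49952}{51101}$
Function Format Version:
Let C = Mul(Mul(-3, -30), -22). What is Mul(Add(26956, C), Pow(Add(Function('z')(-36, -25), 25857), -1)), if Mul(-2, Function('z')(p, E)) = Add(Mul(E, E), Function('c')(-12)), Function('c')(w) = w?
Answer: Rational(49952, 51101) ≈ 0.97752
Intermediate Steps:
C = -1980 (C = Mul(90, -22) = -1980)
Function('z')(p, E) = Add(6, Mul(Rational(-1, 2), Pow(E, 2))) (Function('z')(p, E) = Mul(Rational(-1, 2), Add(Mul(E, E), -12)) = Mul(Rational(-1, 2), Add(Pow(E, 2), -12)) = Mul(Rational(-1, 2), Add(-12, Pow(E, 2))) = Add(6, Mul(Rational(-1, 2), Pow(E, 2))))
Mul(Add(26956, C), Pow(Add(Function('z')(-36, -25), 25857), -1)) = Mul(Add(26956, -1980), Pow(Add(Add(6, Mul(Rational(-1, 2), Pow(-25, 2))), 25857), -1)) = Mul(24976, Pow(Add(Add(6, Mul(Rational(-1, 2), 625)), 25857), -1)) = Mul(24976, Pow(Add(Add(6, Rational(-625, 2)), 25857), -1)) = Mul(24976, Pow(Add(Rational(-613, 2), 25857), -1)) = Mul(24976, Pow(Rational(51101, 2), -1)) = Mul(24976, Rational(2, 51101)) = Rational(49952, 51101)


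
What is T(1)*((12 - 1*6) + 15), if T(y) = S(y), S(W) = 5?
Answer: 105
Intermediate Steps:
T(y) = 5
T(1)*((12 - 1*6) + 15) = 5*((12 - 1*6) + 15) = 5*((12 - 6) + 15) = 5*(6 + 15) = 5*21 = 105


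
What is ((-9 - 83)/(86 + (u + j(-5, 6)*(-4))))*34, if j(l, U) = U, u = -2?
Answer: -782/15 ≈ -52.133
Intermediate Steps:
((-9 - 83)/(86 + (u + j(-5, 6)*(-4))))*34 = ((-9 - 83)/(86 + (-2 + 6*(-4))))*34 = -92/(86 + (-2 - 24))*34 = -92/(86 - 26)*34 = -92/60*34 = -92*1/60*34 = -23/15*34 = -782/15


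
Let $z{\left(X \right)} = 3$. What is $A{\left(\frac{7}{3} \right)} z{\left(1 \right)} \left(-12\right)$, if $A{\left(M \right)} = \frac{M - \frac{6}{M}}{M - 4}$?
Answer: $- \frac{36}{7} \approx -5.1429$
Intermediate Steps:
$A{\left(M \right)} = \frac{M - \frac{6}{M}}{-4 + M}$
$A{\left(\frac{7}{3} \right)} z{\left(1 \right)} \left(-12\right) = \frac{-6 + \left(\frac{7}{3}\right)^{2}}{\frac{7}{3} \left(-4 + \frac{7}{3}\right)} 3 \left(-12\right) = \frac{3 \left(-6 + \frac{49}{9}\right)}{7 \left(- \frac{5}{3}\right)} 3 \left(-12\right) = \frac{3}{7} \left(- \frac{3}{5}\right) \left(- \frac{5}{9}\right) 3 \left(-12\right) = \frac{1}{7} \cdot 3 \left(-12\right) = \frac{3}{7} \left(-12\right) = - \frac{36}{7}$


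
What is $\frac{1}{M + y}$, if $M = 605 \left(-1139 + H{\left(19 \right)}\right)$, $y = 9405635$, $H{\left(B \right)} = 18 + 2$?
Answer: $\frac{1}{8728640} \approx 1.1457 \cdot 10^{-7}$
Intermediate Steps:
$H{\left(B \right)} = 20$
$M = -676995$ ($M = 605 \left(-1139 + 20\right) = 605 \left(-1119\right) = -676995$)
$\frac{1}{M + y} = \frac{1}{-676995 + 9405635} = \frac{1}{8728640}$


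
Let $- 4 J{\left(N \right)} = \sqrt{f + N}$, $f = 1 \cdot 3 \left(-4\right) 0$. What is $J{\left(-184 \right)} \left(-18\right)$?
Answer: $9 i \sqrt{46} \approx 61.041 i$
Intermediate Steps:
$f = 0$ ($f = 3 \left(-4\right) 0 = \left(-12\right) 0 = 0$)
$J{\left(N \right)} = - \frac{\sqrt{N}}{4}$ ($J{\left(N \right)} = - \frac{\sqrt{0 + N}}{4} = - \frac{\sqrt{N}}{4}$)
$J{\left(-184 \right)} \left(-18\right) = - \frac{\sqrt{-184}}{4} \left(-18\right) = - \frac{2 i \sqrt{46}}{4} \left(-18\right) = - \frac{i \sqrt{46}}{2} \left(-18\right) = 9 i \sqrt{46}$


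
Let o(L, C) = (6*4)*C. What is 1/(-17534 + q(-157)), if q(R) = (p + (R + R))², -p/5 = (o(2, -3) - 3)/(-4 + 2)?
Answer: 4/935873 ≈ 4.2741e-6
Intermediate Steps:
o(L, C) = 24*C
p = -375/2 (p = -5*(24*(-3) - 3)/(-4 + 2) = -5*(-72 - 3)/(-2) = -(-375)*(-1)/2 = -5*75/2 = -375/2 ≈ -187.50)
q(R) = (-375/2 + 2*R)² (q(R) = (-375/2 + (R + R))² = (-375/2 + 2*R)²)
1/(-17534 + q(-157)) = 1/(-17534 + (-375 + 4*(-157))²/4) = 1/(-17534 + (-375 - 628)²/4) = 1/(-17534 + (¼)*(-1003)²) = 1/(-17534 + (¼)*1006009) = 1/(-17534 + 1006009/4) = 1/(935873/4) = 4/935873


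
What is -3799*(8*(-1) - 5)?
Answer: 49387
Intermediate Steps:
-3799*(8*(-1) - 5) = -3799*(-8 - 5) = -3799*(-13) = 49387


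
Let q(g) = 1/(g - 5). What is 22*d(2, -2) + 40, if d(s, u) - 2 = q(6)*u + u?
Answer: -4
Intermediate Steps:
q(g) = 1/(-5 + g)
d(s, u) = 2 + 2*u (d(s, u) = 2 + (u/(-5 + 6) + u) = 2 + (u/1 + u) = 2 + (1*u + u) = 2 + (u + u) = 2 + 2*u)
22*d(2, -2) + 40 = 22*(2 + 2*(-2)) + 40 = 22*(2 - 4) + 40 = 22*(-2) + 40 = -44 + 40 = -4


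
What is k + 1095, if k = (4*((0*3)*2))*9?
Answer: 1095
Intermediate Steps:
k = 0 (k = (4*(0*2))*9 = (4*0)*9 = 0*9 = 0)
k + 1095 = 0 + 1095 = 1095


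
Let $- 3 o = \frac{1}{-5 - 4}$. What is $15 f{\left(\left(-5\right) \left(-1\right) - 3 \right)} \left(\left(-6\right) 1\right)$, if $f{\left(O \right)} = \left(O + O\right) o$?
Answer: $- \frac{40}{3} \approx -13.333$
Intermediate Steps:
$o = \frac{1}{27}$ ($o = - \frac{1}{3 \left(-5 - 4\right)} = - \frac{1}{3 \left(-9\right)} = \left(- \frac{1}{3}\right) \left(- \frac{1}{9}\right) = \frac{1}{27} \approx 0.037037$)
$f{\left(O \right)} = \frac{2 O}{27}$ ($f{\left(O \right)} = \left(O + O\right) \frac{1}{27} = 2 O \frac{1}{27} = \frac{2 O}{27}$)
$15 f{\left(\left(-5\right) \left(-1\right) - 3 \right)} \left(\left(-6\right) 1\right) = 15 \frac{2 \left(\left(-5\right) \left(-1\right) - 3\right)}{27} \left(\left(-6\right) 1\right) = 15 \frac{2 \left(5 - 3\right)}{27} \left(-6\right) = 15 \cdot \frac{2}{27} \cdot 2 \left(-6\right) = 15 \cdot \frac{4}{27} \left(-6\right) = \frac{20}{9} \left(-6\right) = - \frac{40}{3}$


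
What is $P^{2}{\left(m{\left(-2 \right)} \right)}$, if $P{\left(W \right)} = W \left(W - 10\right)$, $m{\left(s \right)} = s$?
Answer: $576$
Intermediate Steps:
$P{\left(W \right)} = W \left(-10 + W\right)$
$P^{2}{\left(m{\left(-2 \right)} \right)} = \left(- 2 \left(-10 - 2\right)\right)^{2} = \left(\left(-2\right) \left(-12\right)\right)^{2} = 24^{2} = 576$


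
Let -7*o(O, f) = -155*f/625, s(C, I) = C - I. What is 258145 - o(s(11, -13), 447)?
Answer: 225863018/875 ≈ 2.5813e+5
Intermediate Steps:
o(O, f) = 31*f/875 (o(O, f) = -(-155*f)/(7*625) = -(-31)*f/875 = 31*f/875)
258145 - o(s(11, -13), 447) = 258145 - 31*447/875 = 258145 - 1*13857/875 = 258145 - 13857/875 = 225863018/875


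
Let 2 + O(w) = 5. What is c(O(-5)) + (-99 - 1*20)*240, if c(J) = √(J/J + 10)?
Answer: -28560 + √11 ≈ -28557.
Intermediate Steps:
O(w) = 3 (O(w) = -2 + 5 = 3)
c(J) = √11 (c(J) = √(1 + 10) = √11)
c(O(-5)) + (-99 - 1*20)*240 = √11 + (-99 - 1*20)*240 = √11 + (-99 - 20)*240 = √11 - 119*240 = √11 - 28560 = -28560 + √11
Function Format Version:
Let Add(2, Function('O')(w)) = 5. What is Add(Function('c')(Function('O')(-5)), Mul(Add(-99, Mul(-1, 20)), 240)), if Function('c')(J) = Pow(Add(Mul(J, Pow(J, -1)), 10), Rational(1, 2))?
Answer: Add(-28560, Pow(11, Rational(1, 2))) ≈ -28557.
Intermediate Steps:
Function('O')(w) = 3 (Function('O')(w) = Add(-2, 5) = 3)
Function('c')(J) = Pow(11, Rational(1, 2)) (Function('c')(J) = Pow(Add(1, 10), Rational(1, 2)) = Pow(11, Rational(1, 2)))
Add(Function('c')(Function('O')(-5)), Mul(Add(-99, Mul(-1, 20)), 240)) = Add(Pow(11, Rational(1, 2)), Mul(Add(-99, Mul(-1, 20)), 240)) = Add(Pow(11, Rational(1, 2)), Mul(Add(-99, -20), 240)) = Add(Pow(11, Rational(1, 2)), Mul(-119, 240)) = Add(Pow(11, Rational(1, 2)), -28560) = Add(-28560, Pow(11, Rational(1, 2)))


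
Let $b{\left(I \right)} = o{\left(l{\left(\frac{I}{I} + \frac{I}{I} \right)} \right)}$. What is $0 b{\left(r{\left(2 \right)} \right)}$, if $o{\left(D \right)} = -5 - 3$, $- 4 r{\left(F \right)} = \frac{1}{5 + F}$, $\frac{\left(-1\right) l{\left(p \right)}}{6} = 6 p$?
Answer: $0$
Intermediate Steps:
$l{\left(p \right)} = - 36 p$ ($l{\left(p \right)} = - 6 \cdot 6 p = - 36 p$)
$r{\left(F \right)} = - \frac{1}{4 \left(5 + F\right)}$
$o{\left(D \right)} = -8$ ($o{\left(D \right)} = -5 - 3 = -8$)
$b{\left(I \right)} = -8$
$0 b{\left(r{\left(2 \right)} \right)} = 0 \left(-8\right) = 0$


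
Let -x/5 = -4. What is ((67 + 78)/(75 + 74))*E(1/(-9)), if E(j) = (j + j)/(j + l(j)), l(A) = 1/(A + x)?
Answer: 25955/7301 ≈ 3.5550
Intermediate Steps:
x = 20 (x = -5*(-4) = 20)
l(A) = 1/(20 + A) (l(A) = 1/(A + 20) = 1/(20 + A))
E(j) = 2*j/(j + 1/(20 + j)) (E(j) = (j + j)/(j + 1/(20 + j)) = (2*j)/(j + 1/(20 + j)) = 2*j/(j + 1/(20 + j)))
((67 + 78)/(75 + 74))*E(1/(-9)) = ((67 + 78)/(75 + 74))*(2*(20 + 1/(-9))/(-9*(1 + (20 + 1/(-9))/(-9)))) = (145/149)*(2*(-1/9)*(20 - 1/9)/(1 - (20 - 1/9)/9)) = (145*(1/149))*(2*(-1/9)*(179/9)/(1 - 1/9*179/9)) = 145*(2*(-1/9)*(179/9)/(1 - 179/81))/149 = 145*(2*(-1/9)*(179/9)/(-98/81))/149 = 145*(2*(-1/9)*(-81/98)*(179/9))/149 = (145/149)*(179/49) = 25955/7301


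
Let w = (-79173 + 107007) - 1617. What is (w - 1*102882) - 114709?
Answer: -191374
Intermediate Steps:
w = 26217 (w = 27834 - 1617 = 26217)
(w - 1*102882) - 114709 = (26217 - 1*102882) - 114709 = (26217 - 102882) - 114709 = -76665 - 114709 = -191374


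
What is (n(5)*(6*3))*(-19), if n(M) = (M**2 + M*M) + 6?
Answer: -19152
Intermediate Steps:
n(M) = 6 + 2*M**2 (n(M) = (M**2 + M**2) + 6 = 2*M**2 + 6 = 6 + 2*M**2)
(n(5)*(6*3))*(-19) = ((6 + 2*5**2)*(6*3))*(-19) = ((6 + 2*25)*18)*(-19) = ((6 + 50)*18)*(-19) = (56*18)*(-19) = 1008*(-19) = -19152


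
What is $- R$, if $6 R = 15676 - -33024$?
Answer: $- \frac{24350}{3} \approx -8116.7$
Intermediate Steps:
$R = \frac{24350}{3}$ ($R = \frac{15676 - -33024}{6} = \frac{15676 + 33024}{6} = \frac{1}{6} \cdot 48700 = \frac{24350}{3} \approx 8116.7$)
$- R = \left(-1\right) \frac{24350}{3} = - \frac{24350}{3}$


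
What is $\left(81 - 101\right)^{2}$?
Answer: $400$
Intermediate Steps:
$\left(81 - 101\right)^{2} = \left(-20\right)^{2} = 400$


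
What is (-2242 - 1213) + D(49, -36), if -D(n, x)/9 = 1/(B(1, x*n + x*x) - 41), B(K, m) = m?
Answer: -1758586/509 ≈ -3455.0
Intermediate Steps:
D(n, x) = -9/(-41 + x² + n*x) (D(n, x) = -9/((x*n + x*x) - 41) = -9/((n*x + x²) - 41) = -9/((x² + n*x) - 41) = -9/(-41 + x² + n*x))
(-2242 - 1213) + D(49, -36) = (-2242 - 1213) - 9/(-41 - 36*(49 - 36)) = -3455 - 9/(-41 - 36*13) = -3455 - 9/(-41 - 468) = -3455 - 9/(-509) = -3455 - 9*(-1/509) = -3455 + 9/509 = -1758586/509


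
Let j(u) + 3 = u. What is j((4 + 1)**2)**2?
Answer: 484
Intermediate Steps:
j(u) = -3 + u
j((4 + 1)**2)**2 = (-3 + (4 + 1)**2)**2 = (-3 + 5**2)**2 = (-3 + 25)**2 = 22**2 = 484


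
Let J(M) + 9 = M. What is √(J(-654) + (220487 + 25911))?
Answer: 7*√5015 ≈ 495.72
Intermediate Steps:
J(M) = -9 + M
√(J(-654) + (220487 + 25911)) = √((-9 - 654) + (220487 + 25911)) = √(-663 + 246398) = √245735 = 7*√5015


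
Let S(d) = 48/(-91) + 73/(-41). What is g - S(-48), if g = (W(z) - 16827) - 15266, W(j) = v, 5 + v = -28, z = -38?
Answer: -119853495/3731 ≈ -32124.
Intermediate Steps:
S(d) = -8611/3731 (S(d) = 48*(-1/91) + 73*(-1/41) = -48/91 - 73/41 = -8611/3731)
v = -33 (v = -5 - 28 = -33)
W(j) = -33
g = -32126 (g = (-33 - 16827) - 15266 = -16860 - 15266 = -32126)
g - S(-48) = -32126 - 1*(-8611/3731) = -32126 + 8611/3731 = -119853495/3731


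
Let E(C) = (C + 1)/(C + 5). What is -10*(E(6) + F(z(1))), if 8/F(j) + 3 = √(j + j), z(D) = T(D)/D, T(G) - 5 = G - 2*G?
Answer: 2570/11 + 160*√2 ≈ 459.91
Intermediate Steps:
T(G) = 5 - G (T(G) = 5 + (G - 2*G) = 5 - G)
E(C) = (1 + C)/(5 + C)
z(D) = (5 - D)/D
F(j) = 8/(-3 + √2*√j) (F(j) = 8/(-3 + √(j + j)) = 8/(-3 + √(2*j)) = 8/(-3 + √2*√j))
-10*(E(6) + F(z(1))) = -10*((1 + 6)/(5 + 6) + 8/(-3 + √2*√((5 - 1*1)/1))) = -10*(7/11 + 8/(-3 + √2*√(1*(5 - 1)))) = -10*((1/11)*7 + 8/(-3 + √2*√(1*4))) = -10*(7/11 + 8/(-3 + √2*√4)) = -10*(7/11 + 8/(-3 + √2*2)) = -10*(7/11 + 8/(-3 + 2*√2)) = -70/11 - 80/(-3 + 2*√2)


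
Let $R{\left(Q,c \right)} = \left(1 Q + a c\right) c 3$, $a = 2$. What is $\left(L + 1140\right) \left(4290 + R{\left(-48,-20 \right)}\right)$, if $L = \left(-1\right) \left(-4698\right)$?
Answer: $55869660$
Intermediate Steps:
$R{\left(Q,c \right)} = 3 c \left(Q + 2 c\right)$ ($R{\left(Q,c \right)} = \left(1 Q + 2 c\right) c 3 = \left(Q + 2 c\right) c 3 = c \left(Q + 2 c\right) 3 = 3 c \left(Q + 2 c\right)$)
$L = 4698$
$\left(L + 1140\right) \left(4290 + R{\left(-48,-20 \right)}\right) = \left(4698 + 1140\right) \left(4290 + 3 \left(-20\right) \left(-48 + 2 \left(-20\right)\right)\right) = 5838 \left(4290 + 3 \left(-20\right) \left(-48 - 40\right)\right) = 5838 \left(4290 + 3 \left(-20\right) \left(-88\right)\right) = 5838 \left(4290 + 5280\right) = 5838 \cdot 9570 = 55869660$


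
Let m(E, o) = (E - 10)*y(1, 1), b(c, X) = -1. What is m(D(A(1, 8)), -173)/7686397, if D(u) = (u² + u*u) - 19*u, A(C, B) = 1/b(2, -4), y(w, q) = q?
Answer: 11/7686397 ≈ 1.4311e-6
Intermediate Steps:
A(C, B) = -1 (A(C, B) = 1/(-1) = -1)
D(u) = -19*u + 2*u² (D(u) = (u² + u²) - 19*u = 2*u² - 19*u = -19*u + 2*u²)
m(E, o) = -10 + E (m(E, o) = (E - 10)*1 = (-10 + E)*1 = -10 + E)
m(D(A(1, 8)), -173)/7686397 = (-10 - (-19 + 2*(-1)))/7686397 = (-10 - (-19 - 2))*(1/7686397) = (-10 - 1*(-21))*(1/7686397) = (-10 + 21)*(1/7686397) = 11*(1/7686397) = 11/7686397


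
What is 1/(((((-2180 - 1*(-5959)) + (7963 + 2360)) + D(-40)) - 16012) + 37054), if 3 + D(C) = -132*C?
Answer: 1/40421 ≈ 2.4740e-5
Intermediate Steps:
D(C) = -3 - 132*C
1/(((((-2180 - 1*(-5959)) + (7963 + 2360)) + D(-40)) - 16012) + 37054) = 1/(((((-2180 - 1*(-5959)) + (7963 + 2360)) + (-3 - 132*(-40))) - 16012) + 37054) = 1/(((((-2180 + 5959) + 10323) + (-3 + 5280)) - 16012) + 37054) = 1/((((3779 + 10323) + 5277) - 16012) + 37054) = 1/(((14102 + 5277) - 16012) + 37054) = 1/((19379 - 16012) + 37054) = 1/(3367 + 37054) = 1/40421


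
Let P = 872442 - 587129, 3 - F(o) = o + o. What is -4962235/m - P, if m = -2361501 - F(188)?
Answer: -673655550829/2361128 ≈ -2.8531e+5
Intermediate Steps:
F(o) = 3 - 2*o (F(o) = 3 - (o + o) = 3 - 2*o)
m = -2361128 (m = -2361501 - (3 - 2*188) = -2361501 - (3 - 376) = -2361501 - 1*(-373) = -2361501 + 373 = -2361128)
P = 285313
-4962235/m - P = -4962235/(-2361128) - 1*285313 = -4962235*(-1/2361128) - 285313 = 4962235/2361128 - 285313 = -673655550829/2361128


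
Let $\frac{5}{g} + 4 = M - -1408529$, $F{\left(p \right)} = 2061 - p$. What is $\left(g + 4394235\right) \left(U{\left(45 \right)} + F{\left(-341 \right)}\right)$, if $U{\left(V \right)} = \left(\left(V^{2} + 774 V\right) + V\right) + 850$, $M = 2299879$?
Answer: $\frac{23367888465455130}{132443} \approx 1.7644 \cdot 10^{11}$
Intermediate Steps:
$U{\left(V \right)} = 850 + V^{2} + 775 V$ ($U{\left(V \right)} = \left(V^{2} + 775 V\right) + 850 = 850 + V^{2} + 775 V$)
$g = \frac{5}{3708404}$ ($g = \frac{5}{-4 + \left(2299879 - -1408529\right)} = \frac{5}{-4 + \left(2299879 + 1408529\right)} = \frac{5}{-4 + 3708408} = \frac{5}{3708404} \approx 1.3483 \cdot 10^{-6}$)
$\left(g + 4394235\right) \left(U{\left(45 \right)} + F{\left(-341 \right)}\right) = \left(\frac{5}{3708404} + 4394235\right) \left(\left(850 + 45^{2} + 775 \cdot 45\right) + \left(2061 - -341\right)\right) = \frac{16295598650945 \left(\left(850 + 2025 + 34875\right) + \left(2061 + 341\right)\right)}{3708404} = \frac{16295598650945 \left(37750 + 2402\right)}{3708404} = \frac{16295598650945}{3708404} \cdot 40152 = \frac{23367888465455130}{132443}$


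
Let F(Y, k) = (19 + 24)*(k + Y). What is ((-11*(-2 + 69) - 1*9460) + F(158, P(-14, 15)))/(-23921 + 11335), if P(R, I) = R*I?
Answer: 12433/12586 ≈ 0.98784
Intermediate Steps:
P(R, I) = I*R
F(Y, k) = 43*Y + 43*k (F(Y, k) = 43*(Y + k) = 43*Y + 43*k)
((-11*(-2 + 69) - 1*9460) + F(158, P(-14, 15)))/(-23921 + 11335) = ((-11*(-2 + 69) - 1*9460) + (43*158 + 43*(15*(-14))))/(-23921 + 11335) = ((-11*67 - 9460) + (6794 + 43*(-210)))/(-12586) = ((-737 - 9460) + (6794 - 9030))*(-1/12586) = (-10197 - 2236)*(-1/12586) = -12433*(-1/12586) = 12433/12586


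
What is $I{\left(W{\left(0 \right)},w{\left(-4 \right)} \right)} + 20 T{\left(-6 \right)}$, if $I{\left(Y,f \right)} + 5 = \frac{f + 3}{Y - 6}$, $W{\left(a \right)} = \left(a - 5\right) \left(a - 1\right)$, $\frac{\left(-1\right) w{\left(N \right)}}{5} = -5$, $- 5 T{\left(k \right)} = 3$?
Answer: $-45$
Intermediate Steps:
$T{\left(k \right)} = - \frac{3}{5}$ ($T{\left(k \right)} = \left(- \frac{1}{5}\right) 3 = - \frac{3}{5}$)
$w{\left(N \right)} = 25$ ($w{\left(N \right)} = \left(-5\right) \left(-5\right) = 25$)
$W{\left(a \right)} = \left(-1 + a\right) \left(-5 + a\right)$ ($W{\left(a \right)} = \left(-5 + a\right) \left(-1 + a\right) = \left(-1 + a\right) \left(-5 + a\right)$)
$I{\left(Y,f \right)} = -5 + \frac{3 + f}{-6 + Y}$ ($I{\left(Y,f \right)} = -5 + \frac{f + 3}{Y - 6} = -5 + \frac{3 + f}{-6 + Y}$)
$I{\left(W{\left(0 \right)},w{\left(-4 \right)} \right)} + 20 T{\left(-6 \right)} = \frac{33 + 25 - 5 \left(5 + 0^{2} - 0\right)}{-6 + \left(5 + 0^{2} - 0\right)} + 20 \left(- \frac{3}{5}\right) = \frac{33 + 25 - 5 \left(5 + 0 + 0\right)}{-6 + \left(5 + 0 + 0\right)} - 12 = \frac{33 + 25 - 25}{-6 + 5} - 12 = \frac{33 + 25 - 25}{-1} - 12 = \left(-1\right) 33 - 12 = -33 - 12 = -45$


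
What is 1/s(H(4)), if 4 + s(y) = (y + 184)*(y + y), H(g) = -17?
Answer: -1/5682 ≈ -0.00017599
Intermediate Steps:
s(y) = -4 + 2*y*(184 + y) (s(y) = -4 + (y + 184)*(y + y) = -4 + (184 + y)*(2*y) = -4 + 2*y*(184 + y))
1/s(H(4)) = 1/(-4 + 2*(-17)² + 368*(-17)) = 1/(-4 + 2*289 - 6256) = 1/(-4 + 578 - 6256) = 1/(-5682) = -1/5682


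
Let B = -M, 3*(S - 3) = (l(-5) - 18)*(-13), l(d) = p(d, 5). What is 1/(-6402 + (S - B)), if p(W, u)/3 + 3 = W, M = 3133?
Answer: -1/3084 ≈ -0.00032425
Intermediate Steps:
p(W, u) = -9 + 3*W
l(d) = -9 + 3*d
S = 185 (S = 3 + (((-9 + 3*(-5)) - 18)*(-13))/3 = 3 + (((-9 - 15) - 18)*(-13))/3 = 3 + ((-24 - 18)*(-13))/3 = 3 + (-42*(-13))/3 = 3 + (1/3)*546 = 3 + 182 = 185)
B = -3133 (B = -1*3133 = -3133)
1/(-6402 + (S - B)) = 1/(-6402 + (185 - 1*(-3133))) = 1/(-6402 + (185 + 3133)) = 1/(-6402 + 3318) = 1/(-3084) = -1/3084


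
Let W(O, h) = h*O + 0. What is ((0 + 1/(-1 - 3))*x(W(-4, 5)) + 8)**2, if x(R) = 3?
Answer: 841/16 ≈ 52.563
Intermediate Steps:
W(O, h) = O*h (W(O, h) = O*h + 0 = O*h)
((0 + 1/(-1 - 3))*x(W(-4, 5)) + 8)**2 = ((0 + 1/(-1 - 3))*3 + 8)**2 = ((0 + 1/(-4))*3 + 8)**2 = ((0 - 1/4)*3 + 8)**2 = (-1/4*3 + 8)**2 = (-3/4 + 8)**2 = (29/4)**2 = 841/16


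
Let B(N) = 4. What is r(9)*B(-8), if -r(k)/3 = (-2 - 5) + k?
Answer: -24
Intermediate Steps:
r(k) = 21 - 3*k (r(k) = -3*((-2 - 5) + k) = -3*(-7 + k) = 21 - 3*k)
r(9)*B(-8) = (21 - 3*9)*4 = (21 - 27)*4 = -6*4 = -24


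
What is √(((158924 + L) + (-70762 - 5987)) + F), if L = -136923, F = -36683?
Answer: 3*I*√10159 ≈ 302.38*I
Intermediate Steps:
√(((158924 + L) + (-70762 - 5987)) + F) = √(((158924 - 136923) + (-70762 - 5987)) - 36683) = √((22001 - 76749) - 36683) = √(-54748 - 36683) = √(-91431) = 3*I*√10159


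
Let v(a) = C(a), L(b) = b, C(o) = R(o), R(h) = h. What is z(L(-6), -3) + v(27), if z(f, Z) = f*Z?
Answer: 45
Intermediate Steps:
C(o) = o
z(f, Z) = Z*f
v(a) = a
z(L(-6), -3) + v(27) = -3*(-6) + 27 = 18 + 27 = 45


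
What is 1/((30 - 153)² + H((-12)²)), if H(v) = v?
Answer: 1/15273 ≈ 6.5475e-5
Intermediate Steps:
1/((30 - 153)² + H((-12)²)) = 1/((30 - 153)² + (-12)²) = 1/((-123)² + 144) = 1/(15129 + 144) = 1/15273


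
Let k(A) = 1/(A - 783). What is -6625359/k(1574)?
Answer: -5240658969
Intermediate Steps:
k(A) = 1/(-783 + A)
-6625359/k(1574) = -6625359/(1/(-783 + 1574)) = -6625359/(1/791) = -6625359/1/791 = -6625359*791 = -5240658969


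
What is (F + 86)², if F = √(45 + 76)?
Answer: 9409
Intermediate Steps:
F = 11 (F = √121 = 11)
(F + 86)² = (11 + 86)² = 97² = 9409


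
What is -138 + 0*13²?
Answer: -138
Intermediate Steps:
-138 + 0*13² = -138 + 0*169 = -138 + 0 = -138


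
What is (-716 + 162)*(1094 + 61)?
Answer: -639870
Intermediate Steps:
(-716 + 162)*(1094 + 61) = -554*1155 = -639870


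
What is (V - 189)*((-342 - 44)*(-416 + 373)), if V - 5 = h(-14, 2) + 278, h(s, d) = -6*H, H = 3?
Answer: 1261448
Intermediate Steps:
h(s, d) = -18 (h(s, d) = -6*3 = -18)
V = 265 (V = 5 + (-18 + 278) = 5 + 260 = 265)
(V - 189)*((-342 - 44)*(-416 + 373)) = (265 - 189)*((-342 - 44)*(-416 + 373)) = 76*(-386*(-43)) = 76*16598 = 1261448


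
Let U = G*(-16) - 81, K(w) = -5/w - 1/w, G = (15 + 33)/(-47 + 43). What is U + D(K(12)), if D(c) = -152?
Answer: -41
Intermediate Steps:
G = -12 (G = 48/(-4) = 48*(-1/4) = -12)
K(w) = -6/w
U = 111 (U = -12*(-16) - 81 = 192 - 81 = 111)
U + D(K(12)) = 111 - 152 = -41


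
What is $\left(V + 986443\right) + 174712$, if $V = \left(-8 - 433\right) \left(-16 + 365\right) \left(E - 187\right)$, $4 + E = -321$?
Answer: $79962563$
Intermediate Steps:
$E = -325$ ($E = -4 - 321 = -325$)
$V = 78801408$ ($V = \left(-8 - 433\right) \left(-16 + 365\right) \left(-325 - 187\right) = \left(-441\right) 349 \left(-512\right) = \left(-153909\right) \left(-512\right) = 78801408$)
$\left(V + 986443\right) + 174712 = \left(78801408 + 986443\right) + 174712 = 79787851 + 174712 = 79962563$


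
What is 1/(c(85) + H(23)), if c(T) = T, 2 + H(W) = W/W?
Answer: 1/84 ≈ 0.011905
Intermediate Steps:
H(W) = -1 (H(W) = -2 + W/W = -2 + 1 = -1)
1/(c(85) + H(23)) = 1/(85 - 1) = 1/84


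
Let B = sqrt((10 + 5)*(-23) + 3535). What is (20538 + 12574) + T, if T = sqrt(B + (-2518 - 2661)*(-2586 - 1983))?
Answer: 33112 + sqrt(23662851 + sqrt(3190)) ≈ 37976.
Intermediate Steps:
B = sqrt(3190) (B = sqrt(15*(-23) + 3535) = sqrt(-345 + 3535) = sqrt(3190) ≈ 56.480)
T = sqrt(23662851 + sqrt(3190)) (T = sqrt(sqrt(3190) + (-2518 - 2661)*(-2586 - 1983)) = sqrt(sqrt(3190) - 5179*(-4569)) = sqrt(sqrt(3190) + 23662851) = sqrt(23662851 + sqrt(3190)) ≈ 4864.5)
(20538 + 12574) + T = (20538 + 12574) + sqrt(23662851 + sqrt(3190)) = 33112 + sqrt(23662851 + sqrt(3190))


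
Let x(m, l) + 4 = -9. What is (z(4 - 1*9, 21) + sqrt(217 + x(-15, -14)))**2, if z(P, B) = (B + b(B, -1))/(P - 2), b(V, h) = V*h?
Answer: 204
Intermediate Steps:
x(m, l) = -13 (x(m, l) = -4 - 9 = -13)
z(P, B) = 0 (z(P, B) = (B + B*(-1))/(P - 2) = (B - B)/(-2 + P) = 0/(-2 + P) = 0)
(z(4 - 1*9, 21) + sqrt(217 + x(-15, -14)))**2 = (0 + sqrt(217 - 13))**2 = (0 + sqrt(204))**2 = (0 + 2*sqrt(51))**2 = (2*sqrt(51))**2 = 204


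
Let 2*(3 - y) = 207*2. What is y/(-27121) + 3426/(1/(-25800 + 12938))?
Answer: -1195092614448/27121 ≈ -4.4065e+7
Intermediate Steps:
y = -204 (y = 3 - 207*2/2 = 3 - ½*414 = 3 - 207 = -204)
y/(-27121) + 3426/(1/(-25800 + 12938)) = -204/(-27121) + 3426/(1/(-25800 + 12938)) = -204*(-1/27121) + 3426/(1/(-12862)) = 204/27121 + 3426/(-1/12862) = 204/27121 + 3426*(-12862) = 204/27121 - 44065212 = -1195092614448/27121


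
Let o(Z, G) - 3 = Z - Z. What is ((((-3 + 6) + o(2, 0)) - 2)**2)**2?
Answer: 256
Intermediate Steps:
o(Z, G) = 3 (o(Z, G) = 3 + (Z - Z) = 3 + 0 = 3)
((((-3 + 6) + o(2, 0)) - 2)**2)**2 = ((((-3 + 6) + 3) - 2)**2)**2 = (((3 + 3) - 2)**2)**2 = ((6 - 2)**2)**2 = (4**2)**2 = 16**2 = 256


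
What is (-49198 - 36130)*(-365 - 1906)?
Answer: 193779888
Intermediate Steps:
(-49198 - 36130)*(-365 - 1906) = -85328*(-2271) = 193779888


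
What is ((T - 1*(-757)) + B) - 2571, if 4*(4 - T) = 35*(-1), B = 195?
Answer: -6425/4 ≈ -1606.3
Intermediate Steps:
T = 51/4 (T = 4 - 35*(-1)/4 = 4 - 1/4*(-35) = 4 + 35/4 = 51/4 ≈ 12.750)
((T - 1*(-757)) + B) - 2571 = ((51/4 - 1*(-757)) + 195) - 2571 = ((51/4 + 757) + 195) - 2571 = (3079/4 + 195) - 2571 = 3859/4 - 2571 = -6425/4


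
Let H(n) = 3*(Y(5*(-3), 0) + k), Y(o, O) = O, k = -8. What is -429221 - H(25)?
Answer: -429197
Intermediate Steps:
H(n) = -24 (H(n) = 3*(0 - 8) = 3*(-8) = -24)
-429221 - H(25) = -429221 - 1*(-24) = -429221 + 24 = -429197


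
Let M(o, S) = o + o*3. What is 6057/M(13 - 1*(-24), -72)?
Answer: 6057/148 ≈ 40.926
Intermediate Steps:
M(o, S) = 4*o (M(o, S) = o + 3*o = 4*o)
6057/M(13 - 1*(-24), -72) = 6057/((4*(13 - 1*(-24)))) = 6057/((4*(13 + 24))) = 6057/((4*37)) = 6057/148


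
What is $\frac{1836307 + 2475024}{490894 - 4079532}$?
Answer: $- \frac{4311331}{3588638} \approx -1.2014$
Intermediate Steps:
$\frac{1836307 + 2475024}{490894 - 4079532} = \frac{4311331}{-3588638} = 4311331 \left(- \frac{1}{3588638}\right) = - \frac{4311331}{3588638}$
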